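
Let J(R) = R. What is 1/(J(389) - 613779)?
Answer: -1/613390 ≈ -1.6303e-6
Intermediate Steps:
1/(J(389) - 613779) = 1/(389 - 613779) = 1/(-613390) = -1/613390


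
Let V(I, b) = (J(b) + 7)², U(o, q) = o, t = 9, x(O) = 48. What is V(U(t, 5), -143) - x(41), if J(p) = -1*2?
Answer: -23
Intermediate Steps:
J(p) = -2
V(I, b) = 25 (V(I, b) = (-2 + 7)² = 5² = 25)
V(U(t, 5), -143) - x(41) = 25 - 1*48 = 25 - 48 = -23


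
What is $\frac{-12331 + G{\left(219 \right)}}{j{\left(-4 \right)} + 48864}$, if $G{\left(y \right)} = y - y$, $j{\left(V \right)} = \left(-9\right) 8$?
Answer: $- \frac{649}{2568} \approx -0.25273$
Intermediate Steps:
$j{\left(V \right)} = -72$
$G{\left(y \right)} = 0$
$\frac{-12331 + G{\left(219 \right)}}{j{\left(-4 \right)} + 48864} = \frac{-12331 + 0}{-72 + 48864} = - \frac{12331}{48792} = \left(-12331\right) \frac{1}{48792} = - \frac{649}{2568}$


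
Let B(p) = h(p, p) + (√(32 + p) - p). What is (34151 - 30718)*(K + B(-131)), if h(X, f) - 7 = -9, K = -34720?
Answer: -118750903 + 10299*I*√11 ≈ -1.1875e+8 + 34158.0*I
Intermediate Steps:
h(X, f) = -2 (h(X, f) = 7 - 9 = -2)
B(p) = -2 + √(32 + p) - p (B(p) = -2 + (√(32 + p) - p) = -2 + √(32 + p) - p)
(34151 - 30718)*(K + B(-131)) = (34151 - 30718)*(-34720 + (-2 + √(32 - 131) - 1*(-131))) = 3433*(-34720 + (-2 + √(-99) + 131)) = 3433*(-34720 + (-2 + 3*I*√11 + 131)) = 3433*(-34720 + (129 + 3*I*√11)) = 3433*(-34591 + 3*I*√11) = -118750903 + 10299*I*√11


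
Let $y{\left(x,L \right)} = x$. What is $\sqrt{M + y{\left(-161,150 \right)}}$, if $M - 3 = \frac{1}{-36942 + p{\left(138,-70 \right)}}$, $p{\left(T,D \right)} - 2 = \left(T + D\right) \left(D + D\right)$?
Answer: $\frac{i \sqrt{85262009815}}{23230} \approx 12.57 i$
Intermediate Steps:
$p{\left(T,D \right)} = 2 + 2 D \left(D + T\right)$ ($p{\left(T,D \right)} = 2 + \left(T + D\right) \left(D + D\right) = 2 + \left(D + T\right) 2 D = 2 + 2 D \left(D + T\right)$)
$M = \frac{139379}{46460}$ ($M = 3 + \frac{1}{-36942 + \left(2 + 2 \left(-70\right)^{2} + 2 \left(-70\right) 138\right)} = 3 + \frac{1}{-36942 + \left(2 + 2 \cdot 4900 - 19320\right)} = 3 + \frac{1}{-36942 + \left(2 + 9800 - 19320\right)} = 3 + \frac{1}{-36942 - 9518} = 3 + \frac{1}{-46460} = 3 - \frac{1}{46460} = \frac{139379}{46460} \approx 3.0$)
$\sqrt{M + y{\left(-161,150 \right)}} = \sqrt{\frac{139379}{46460} - 161} = \sqrt{- \frac{7340681}{46460}} = \frac{i \sqrt{85262009815}}{23230}$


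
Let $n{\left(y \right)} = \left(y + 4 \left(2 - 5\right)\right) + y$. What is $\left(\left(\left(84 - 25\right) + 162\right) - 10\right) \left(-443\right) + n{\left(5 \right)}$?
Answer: $-93475$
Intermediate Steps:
$n{\left(y \right)} = -12 + 2 y$ ($n{\left(y \right)} = \left(y + 4 \left(-3\right)\right) + y = \left(y - 12\right) + y = \left(-12 + y\right) + y = -12 + 2 y$)
$\left(\left(\left(84 - 25\right) + 162\right) - 10\right) \left(-443\right) + n{\left(5 \right)} = \left(\left(\left(84 - 25\right) + 162\right) - 10\right) \left(-443\right) + \left(-12 + 2 \cdot 5\right) = \left(\left(59 + 162\right) - 10\right) \left(-443\right) + \left(-12 + 10\right) = \left(221 - 10\right) \left(-443\right) - 2 = 211 \left(-443\right) - 2 = -93473 - 2 = -93475$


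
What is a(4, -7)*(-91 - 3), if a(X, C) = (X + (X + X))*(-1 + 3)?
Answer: -2256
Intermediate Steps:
a(X, C) = 6*X (a(X, C) = (X + 2*X)*2 = (3*X)*2 = 6*X)
a(4, -7)*(-91 - 3) = (6*4)*(-91 - 3) = 24*(-94) = -2256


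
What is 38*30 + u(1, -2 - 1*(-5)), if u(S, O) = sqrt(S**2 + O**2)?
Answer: 1140 + sqrt(10) ≈ 1143.2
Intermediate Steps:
u(S, O) = sqrt(O**2 + S**2)
38*30 + u(1, -2 - 1*(-5)) = 38*30 + sqrt((-2 - 1*(-5))**2 + 1**2) = 1140 + sqrt((-2 + 5)**2 + 1) = 1140 + sqrt(3**2 + 1) = 1140 + sqrt(9 + 1) = 1140 + sqrt(10)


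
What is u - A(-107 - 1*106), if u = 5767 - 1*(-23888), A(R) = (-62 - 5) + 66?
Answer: 29656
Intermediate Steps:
A(R) = -1 (A(R) = -67 + 66 = -1)
u = 29655 (u = 5767 + 23888 = 29655)
u - A(-107 - 1*106) = 29655 - 1*(-1) = 29655 + 1 = 29656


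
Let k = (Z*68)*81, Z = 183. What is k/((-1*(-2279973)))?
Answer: 335988/759991 ≈ 0.44209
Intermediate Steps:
k = 1007964 (k = (183*68)*81 = 12444*81 = 1007964)
k/((-1*(-2279973))) = 1007964/((-1*(-2279973))) = 1007964/2279973 = 1007964*(1/2279973) = 335988/759991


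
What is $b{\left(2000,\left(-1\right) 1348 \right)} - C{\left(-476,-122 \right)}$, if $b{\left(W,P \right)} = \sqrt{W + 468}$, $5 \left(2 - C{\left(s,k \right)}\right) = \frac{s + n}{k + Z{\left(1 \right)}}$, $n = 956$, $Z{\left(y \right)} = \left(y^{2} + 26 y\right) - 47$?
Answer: $- \frac{190}{71} + 2 \sqrt{617} \approx 47.003$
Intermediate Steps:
$Z{\left(y \right)} = -47 + y^{2} + 26 y$
$C{\left(s,k \right)} = 2 - \frac{956 + s}{5 \left(-20 + k\right)}$ ($C{\left(s,k \right)} = 2 - \frac{\left(s + 956\right) \frac{1}{k + \left(-47 + 1^{2} + 26 \cdot 1\right)}}{5} = 2 - \frac{\left(956 + s\right) \frac{1}{k + \left(-47 + 1 + 26\right)}}{5} = 2 - \frac{\left(956 + s\right) \frac{1}{k - 20}}{5} = 2 - \frac{\left(956 + s\right) \frac{1}{-20 + k}}{5} = 2 - \frac{\frac{1}{-20 + k} \left(956 + s\right)}{5} = 2 - \frac{956 + s}{5 \left(-20 + k\right)}$)
$b{\left(W,P \right)} = \sqrt{468 + W}$
$b{\left(2000,\left(-1\right) 1348 \right)} - C{\left(-476,-122 \right)} = \sqrt{468 + 2000} - \frac{-1156 - -476 + 10 \left(-122\right)}{5 \left(-20 - 122\right)} = \sqrt{2468} - \frac{-1156 + 476 - 1220}{5 \left(-142\right)} = 2 \sqrt{617} - \frac{1}{5} \left(- \frac{1}{142}\right) \left(-1900\right) = 2 \sqrt{617} - \frac{190}{71} = - \frac{190}{71} + 2 \sqrt{617}$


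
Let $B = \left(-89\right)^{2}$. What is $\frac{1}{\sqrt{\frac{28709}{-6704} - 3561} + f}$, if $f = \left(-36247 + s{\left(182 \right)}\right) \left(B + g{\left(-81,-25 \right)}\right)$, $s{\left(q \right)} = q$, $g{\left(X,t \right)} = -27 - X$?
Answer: $- \frac{1928193586000}{554583905890766651653} - \frac{4 i \sqrt{10014792607}}{554583905890766651653} \approx -3.4768 \cdot 10^{-9} - 7.2179 \cdot 10^{-16} i$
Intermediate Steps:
$B = 7921$
$f = -287618375$ ($f = \left(-36247 + 182\right) \left(7921 - -54\right) = - 36065 \left(7921 + \left(-27 + 81\right)\right) = - 36065 \left(7921 + 54\right) = \left(-36065\right) 7975 = -287618375$)
$\frac{1}{\sqrt{\frac{28709}{-6704} - 3561} + f} = \frac{1}{\sqrt{\frac{28709}{-6704} - 3561} - 287618375} = \frac{1}{\sqrt{28709 \left(- \frac{1}{6704}\right) - 3561} - 287618375} = \frac{1}{\sqrt{- \frac{28709}{6704} - 3561} - 287618375} = \frac{1}{\sqrt{- \frac{23901653}{6704}} - 287618375} = \frac{1}{\frac{i \sqrt{10014792607}}{1676} - 287618375} = \frac{1}{-287618375 + \frac{i \sqrt{10014792607}}{1676}}$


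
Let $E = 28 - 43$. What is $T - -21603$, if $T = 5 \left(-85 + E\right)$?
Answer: $21103$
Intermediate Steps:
$E = -15$ ($E = 28 - 43 = -15$)
$T = -500$ ($T = 5 \left(-85 - 15\right) = 5 \left(-100\right) = -500$)
$T - -21603 = -500 - -21603 = -500 + \left(-972 + 22575\right) = -500 + 21603 = 21103$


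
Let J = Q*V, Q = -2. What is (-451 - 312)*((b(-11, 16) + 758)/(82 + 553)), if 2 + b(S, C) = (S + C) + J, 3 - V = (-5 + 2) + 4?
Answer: -577591/635 ≈ -909.59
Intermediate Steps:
V = 2 (V = 3 - ((-5 + 2) + 4) = 3 - (-3 + 4) = 3 - 1*1 = 3 - 1 = 2)
J = -4 (J = -2*2 = -4)
b(S, C) = -6 + C + S (b(S, C) = -2 + ((S + C) - 4) = -2 + ((C + S) - 4) = -2 + (-4 + C + S) = -6 + C + S)
(-451 - 312)*((b(-11, 16) + 758)/(82 + 553)) = (-451 - 312)*(((-6 + 16 - 11) + 758)/(82 + 553)) = -763*(-1 + 758)/635 = -577591/635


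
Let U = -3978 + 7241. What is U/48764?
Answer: 3263/48764 ≈ 0.066914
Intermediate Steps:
U = 3263
U/48764 = 3263/48764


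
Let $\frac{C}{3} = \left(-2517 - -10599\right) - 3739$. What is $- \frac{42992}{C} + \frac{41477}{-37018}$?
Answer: $- \frac{2131881689}{482307522} \approx -4.4202$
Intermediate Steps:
$C = 13029$ ($C = 3 \left(\left(-2517 - -10599\right) - 3739\right) = 3 \left(\left(-2517 + 10599\right) - 3739\right) = 3 \left(8082 - 3739\right) = 3 \cdot 4343 = 13029$)
$- \frac{42992}{C} + \frac{41477}{-37018} = - \frac{42992}{13029} + \frac{41477}{-37018} = \left(-42992\right) \frac{1}{13029} + 41477 \left(- \frac{1}{37018}\right) = - \frac{42992}{13029} - \frac{41477}{37018} = - \frac{2131881689}{482307522}$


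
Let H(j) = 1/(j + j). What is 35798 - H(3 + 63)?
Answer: 4725335/132 ≈ 35798.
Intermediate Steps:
H(j) = 1/(2*j)
35798 - H(3 + 63) = 35798 - 1/(2*(3 + 63)) = 35798 - 1/(2*66) = 35798 - 1*1/132 = 35798 - 1/132 = 4725335/132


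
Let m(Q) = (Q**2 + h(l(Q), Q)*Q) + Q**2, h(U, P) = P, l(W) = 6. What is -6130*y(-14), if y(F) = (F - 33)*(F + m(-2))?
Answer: -576220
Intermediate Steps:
m(Q) = 3*Q**2 (m(Q) = (Q**2 + Q*Q) + Q**2 = (Q**2 + Q**2) + Q**2 = 2*Q**2 + Q**2 = 3*Q**2)
y(F) = (-33 + F)*(12 + F) (y(F) = (F - 33)*(F + 3*(-2)**2) = (-33 + F)*(F + 3*4) = (-33 + F)*(F + 12) = (-33 + F)*(12 + F))
-6130*y(-14) = -6130*(-396 + (-14)**2 - 21*(-14)) = -6130*(-396 + 196 + 294) = -6130*94 = -576220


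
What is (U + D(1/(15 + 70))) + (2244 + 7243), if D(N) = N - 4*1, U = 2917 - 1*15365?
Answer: -252024/85 ≈ -2965.0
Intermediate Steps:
U = -12448 (U = 2917 - 15365 = -12448)
D(N) = -4 + N (D(N) = N - 4 = -4 + N)
(U + D(1/(15 + 70))) + (2244 + 7243) = (-12448 + (-4 + 1/(15 + 70))) + (2244 + 7243) = (-12448 + (-4 + 1/85)) + 9487 = (-12448 - 339/85) + 9487 = -1058419/85 + 9487 = -252024/85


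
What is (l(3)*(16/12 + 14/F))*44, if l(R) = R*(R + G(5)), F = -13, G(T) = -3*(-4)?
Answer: 6600/13 ≈ 507.69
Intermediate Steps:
G(T) = 12
l(R) = R*(12 + R) (l(R) = R*(R + 12) = R*(12 + R))
(l(3)*(16/12 + 14/F))*44 = ((3*(12 + 3))*(16/12 + 14/(-13)))*44 = ((3*15)*(16*(1/12) + 14*(-1/13)))*44 = (45*(4/3 - 14/13))*44 = (45*(10/39))*44 = (150/13)*44 = 6600/13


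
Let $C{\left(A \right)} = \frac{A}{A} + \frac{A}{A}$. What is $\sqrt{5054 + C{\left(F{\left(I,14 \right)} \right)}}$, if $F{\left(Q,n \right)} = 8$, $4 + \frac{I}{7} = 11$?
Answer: $8 \sqrt{79} \approx 71.106$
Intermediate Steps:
$I = 49$ ($I = -28 + 7 \cdot 11 = -28 + 77 = 49$)
$C{\left(A \right)} = 2$ ($C{\left(A \right)} = 1 + 1 = 2$)
$\sqrt{5054 + C{\left(F{\left(I,14 \right)} \right)}} = \sqrt{5054 + 2} = \sqrt{5056} = 8 \sqrt{79}$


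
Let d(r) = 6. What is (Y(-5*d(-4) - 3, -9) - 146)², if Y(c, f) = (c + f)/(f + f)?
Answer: 185761/9 ≈ 20640.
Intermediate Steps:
Y(c, f) = (c + f)/(2*f) (Y(c, f) = (c + f)/((2*f)) = (c + f)*(1/(2*f)) = (c + f)/(2*f))
(Y(-5*d(-4) - 3, -9) - 146)² = ((½)*((-5*6 - 3) - 9)/(-9) - 146)² = ((½)*(-⅑)*((-30 - 3) - 9) - 146)² = ((½)*(-⅑)*(-33 - 9) - 146)² = ((½)*(-⅑)*(-42) - 146)² = (7/3 - 146)² = (-431/3)² = 185761/9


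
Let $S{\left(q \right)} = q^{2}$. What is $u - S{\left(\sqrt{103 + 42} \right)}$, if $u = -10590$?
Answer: $-10735$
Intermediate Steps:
$u - S{\left(\sqrt{103 + 42} \right)} = -10590 - \left(\sqrt{103 + 42}\right)^{2} = -10590 - \left(\sqrt{145}\right)^{2} = -10590 - 145 = -10735$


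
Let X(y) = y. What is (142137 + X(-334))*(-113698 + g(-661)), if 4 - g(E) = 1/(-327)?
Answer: -5271943000411/327 ≈ -1.6122e+10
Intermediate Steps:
g(E) = 1309/327 (g(E) = 4 - 1/(-327) = 4 - 1*(-1/327) = 4 + 1/327 = 1309/327)
(142137 + X(-334))*(-113698 + g(-661)) = (142137 - 334)*(-113698 + 1309/327) = 141803*(-37177937/327) = -5271943000411/327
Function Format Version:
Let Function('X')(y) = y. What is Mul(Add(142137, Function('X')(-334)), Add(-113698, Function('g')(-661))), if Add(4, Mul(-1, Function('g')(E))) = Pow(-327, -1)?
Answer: Rational(-5271943000411, 327) ≈ -1.6122e+10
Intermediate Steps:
Function('g')(E) = Rational(1309, 327) (Function('g')(E) = Add(4, Mul(-1, Pow(-327, -1))) = Add(4, Mul(-1, Rational(-1, 327))) = Add(4, Rational(1, 327)) = Rational(1309, 327))
Mul(Add(142137, Function('X')(-334)), Add(-113698, Function('g')(-661))) = Mul(Add(142137, -334), Add(-113698, Rational(1309, 327))) = Mul(141803, Rational(-37177937, 327)) = Rational(-5271943000411, 327)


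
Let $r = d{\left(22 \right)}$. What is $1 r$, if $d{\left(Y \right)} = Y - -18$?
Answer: $40$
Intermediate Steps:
$d{\left(Y \right)} = 18 + Y$ ($d{\left(Y \right)} = Y + 18 = 18 + Y$)
$r = 40$ ($r = 18 + 22 = 40$)
$1 r = 1 \cdot 40 = 40$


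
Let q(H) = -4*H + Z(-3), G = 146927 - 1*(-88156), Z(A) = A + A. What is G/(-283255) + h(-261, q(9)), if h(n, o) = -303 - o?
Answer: -74164638/283255 ≈ -261.83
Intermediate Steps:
Z(A) = 2*A
G = 235083 (G = 146927 + 88156 = 235083)
q(H) = -6 - 4*H (q(H) = -4*H + 2*(-3) = -4*H - 6 = -6 - 4*H)
G/(-283255) + h(-261, q(9)) = 235083/(-283255) + (-303 - (-6 - 4*9)) = 235083*(-1/283255) + (-303 - (-6 - 36)) = -235083/283255 + (-303 - 1*(-42)) = -235083/283255 + (-303 + 42) = -235083/283255 - 261 = -74164638/283255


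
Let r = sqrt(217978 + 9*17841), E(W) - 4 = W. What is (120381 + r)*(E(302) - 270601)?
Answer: -32538382395 - 270295*sqrt(378547) ≈ -3.2705e+10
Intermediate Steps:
E(W) = 4 + W
r = sqrt(378547) (r = sqrt(217978 + 160569) = sqrt(378547) ≈ 615.26)
(120381 + r)*(E(302) - 270601) = (120381 + sqrt(378547))*((4 + 302) - 270601) = (120381 + sqrt(378547))*(306 - 270601) = (120381 + sqrt(378547))*(-270295) = -32538382395 - 270295*sqrt(378547)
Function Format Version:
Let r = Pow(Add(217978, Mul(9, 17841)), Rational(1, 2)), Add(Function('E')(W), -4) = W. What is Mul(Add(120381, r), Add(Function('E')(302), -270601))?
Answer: Add(-32538382395, Mul(-270295, Pow(378547, Rational(1, 2)))) ≈ -3.2705e+10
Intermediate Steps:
Function('E')(W) = Add(4, W)
r = Pow(378547, Rational(1, 2)) (r = Pow(Add(217978, 160569), Rational(1, 2)) = Pow(378547, Rational(1, 2)) ≈ 615.26)
Mul(Add(120381, r), Add(Function('E')(302), -270601)) = Mul(Add(120381, Pow(378547, Rational(1, 2))), Add(Add(4, 302), -270601)) = Mul(Add(120381, Pow(378547, Rational(1, 2))), Add(306, -270601)) = Mul(Add(120381, Pow(378547, Rational(1, 2))), -270295) = Add(-32538382395, Mul(-270295, Pow(378547, Rational(1, 2))))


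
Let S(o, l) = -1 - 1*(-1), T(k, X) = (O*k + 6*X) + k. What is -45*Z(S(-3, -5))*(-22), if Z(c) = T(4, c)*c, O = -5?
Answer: 0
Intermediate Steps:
T(k, X) = -4*k + 6*X (T(k, X) = (-5*k + 6*X) + k = -4*k + 6*X)
S(o, l) = 0 (S(o, l) = -1 + 1 = 0)
Z(c) = c*(-16 + 6*c) (Z(c) = (-4*4 + 6*c)*c = (-16 + 6*c)*c = c*(-16 + 6*c))
-45*Z(S(-3, -5))*(-22) = -90*0*(-8 + 3*0)*(-22) = -90*0*(-8 + 0)*(-22) = -90*0*(-8)*(-22) = -45*0*(-22) = 0*(-22) = 0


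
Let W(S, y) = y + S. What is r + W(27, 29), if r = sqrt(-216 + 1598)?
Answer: 56 + sqrt(1382) ≈ 93.175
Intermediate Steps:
W(S, y) = S + y
r = sqrt(1382) ≈ 37.175
r + W(27, 29) = sqrt(1382) + (27 + 29) = sqrt(1382) + 56 = 56 + sqrt(1382)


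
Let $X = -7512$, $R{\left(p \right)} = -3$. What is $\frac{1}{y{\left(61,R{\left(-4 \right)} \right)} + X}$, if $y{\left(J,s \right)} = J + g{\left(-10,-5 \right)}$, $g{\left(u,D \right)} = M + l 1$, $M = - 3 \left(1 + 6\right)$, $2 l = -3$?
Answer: $- \frac{2}{14947} \approx -0.00013381$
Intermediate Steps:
$l = - \frac{3}{2}$ ($l = \frac{1}{2} \left(-3\right) = - \frac{3}{2} \approx -1.5$)
$M = -21$ ($M = \left(-3\right) 7 = -21$)
$g{\left(u,D \right)} = - \frac{45}{2}$ ($g{\left(u,D \right)} = -21 - \frac{3}{2} = - \frac{45}{2}$)
$y{\left(J,s \right)} = - \frac{45}{2} + J$ ($y{\left(J,s \right)} = J - \frac{45}{2} = - \frac{45}{2} + J$)
$\frac{1}{y{\left(61,R{\left(-4 \right)} \right)} + X} = \frac{1}{\left(- \frac{45}{2} + 61\right) - 7512} = \frac{1}{\frac{77}{2} - 7512} = \frac{1}{- \frac{14947}{2}} = - \frac{2}{14947}$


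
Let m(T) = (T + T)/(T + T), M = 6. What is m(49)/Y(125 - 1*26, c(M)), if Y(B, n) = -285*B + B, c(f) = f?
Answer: -1/28116 ≈ -3.5567e-5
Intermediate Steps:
m(T) = 1 (m(T) = (2*T)/((2*T)) = (2*T)*(1/(2*T)) = 1)
Y(B, n) = -284*B
m(49)/Y(125 - 1*26, c(M)) = 1/(-284*(125 - 1*26)) = 1/(-284*(125 - 26)) = 1/(-284*99) = 1/(-28116) = 1*(-1/28116) = -1/28116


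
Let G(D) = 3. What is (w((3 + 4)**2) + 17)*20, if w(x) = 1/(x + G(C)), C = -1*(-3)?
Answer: 4425/13 ≈ 340.38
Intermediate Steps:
C = 3
w(x) = 1/(3 + x) (w(x) = 1/(x + 3) = 1/(3 + x))
(w((3 + 4)**2) + 17)*20 = (1/(3 + (3 + 4)**2) + 17)*20 = (1/(3 + 7**2) + 17)*20 = (1/(3 + 49) + 17)*20 = (1/52 + 17)*20 = (885/52)*20 = 4425/13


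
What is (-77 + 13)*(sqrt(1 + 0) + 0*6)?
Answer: -64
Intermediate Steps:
(-77 + 13)*(sqrt(1 + 0) + 0*6) = -64*(sqrt(1) + 0) = -64*(1 + 0) = -64*1 = -64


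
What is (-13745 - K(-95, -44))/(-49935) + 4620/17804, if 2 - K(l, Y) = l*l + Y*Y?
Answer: 70075411/222260685 ≈ 0.31528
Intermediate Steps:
K(l, Y) = 2 - Y² - l² (K(l, Y) = 2 - (l*l + Y*Y) = 2 - (l² + Y²) = 2 - (Y² + l²) = 2 + (-Y² - l²) = 2 - Y² - l²)
(-13745 - K(-95, -44))/(-49935) + 4620/17804 = (-13745 - (2 - 1*(-44)² - 1*(-95)²))/(-49935) + 4620/17804 = (-13745 - (2 - 1*1936 - 1*9025))*(-1/49935) + 4620*(1/17804) = (-13745 - (2 - 1936 - 9025))*(-1/49935) + 1155/4451 = (-13745 - 1*(-10959))*(-1/49935) + 1155/4451 = (-13745 + 10959)*(-1/49935) + 1155/4451 = -2786*(-1/49935) + 1155/4451 = 2786/49935 + 1155/4451 = 70075411/222260685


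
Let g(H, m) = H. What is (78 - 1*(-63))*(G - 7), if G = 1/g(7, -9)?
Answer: -6768/7 ≈ -966.86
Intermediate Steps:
G = 1/7 ≈ 0.14286
(78 - 1*(-63))*(G - 7) = (78 - 1*(-63))*(1/7 - 7) = (78 + 63)*(-48/7) = 141*(-48/7) = -6768/7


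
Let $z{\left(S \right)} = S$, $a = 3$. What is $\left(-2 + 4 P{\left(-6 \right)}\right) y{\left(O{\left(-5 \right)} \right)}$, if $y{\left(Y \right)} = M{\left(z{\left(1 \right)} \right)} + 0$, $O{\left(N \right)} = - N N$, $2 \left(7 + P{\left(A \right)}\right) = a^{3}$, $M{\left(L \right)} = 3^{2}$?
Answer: $216$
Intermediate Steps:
$M{\left(L \right)} = 9$
$P{\left(A \right)} = \frac{13}{2}$ ($P{\left(A \right)} = -7 + \frac{3^{3}}{2} = -7 + \frac{1}{2} \cdot 27 = -7 + \frac{27}{2} = \frac{13}{2}$)
$O{\left(N \right)} = - N^{2}$
$y{\left(Y \right)} = 9$ ($y{\left(Y \right)} = 9 + 0 = 9$)
$\left(-2 + 4 P{\left(-6 \right)}\right) y{\left(O{\left(-5 \right)} \right)} = \left(-2 + 4 \cdot \frac{13}{2}\right) 9 = \left(-2 + 26\right) 9 = 24 \cdot 9 = 216$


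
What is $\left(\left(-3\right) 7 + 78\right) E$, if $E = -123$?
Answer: $-7011$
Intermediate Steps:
$\left(\left(-3\right) 7 + 78\right) E = \left(\left(-3\right) 7 + 78\right) \left(-123\right) = \left(-21 + 78\right) \left(-123\right) = 57 \left(-123\right) = -7011$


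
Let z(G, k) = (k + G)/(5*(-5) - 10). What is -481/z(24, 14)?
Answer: 16835/38 ≈ 443.03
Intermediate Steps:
z(G, k) = -G/35 - k/35 (z(G, k) = (G + k)/(-25 - 10) = (G + k)/(-35) = (G + k)*(-1/35) = -G/35 - k/35)
-481/z(24, 14) = -481/(-1/35*24 - 1/35*14) = -481/(-24/35 - 2/5) = -481/(-38/35) = -481*(-35/38) = 16835/38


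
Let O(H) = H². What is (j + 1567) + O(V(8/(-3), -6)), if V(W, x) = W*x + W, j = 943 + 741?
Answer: 30859/9 ≈ 3428.8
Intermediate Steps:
j = 1684
V(W, x) = W + W*x
(j + 1567) + O(V(8/(-3), -6)) = (1684 + 1567) + ((8/(-3))*(1 - 6))² = 3251 + ((8*(-⅓))*(-5))² = 3251 + (-8/3*(-5))² = 3251 + (40/3)² = 3251 + 1600/9 = 30859/9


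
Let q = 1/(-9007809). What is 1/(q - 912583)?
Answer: -9007809/8220373360648 ≈ -1.0958e-6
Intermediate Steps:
q = -1/9007809 ≈ -1.1101e-7
1/(q - 912583) = 1/(-1/9007809 - 912583) = 1/(-8220373360648/9007809) = -9007809/8220373360648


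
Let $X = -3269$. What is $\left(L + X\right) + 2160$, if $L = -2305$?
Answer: $-3414$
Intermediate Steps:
$\left(L + X\right) + 2160 = \left(-2305 - 3269\right) + 2160 = -5574 + 2160 = -3414$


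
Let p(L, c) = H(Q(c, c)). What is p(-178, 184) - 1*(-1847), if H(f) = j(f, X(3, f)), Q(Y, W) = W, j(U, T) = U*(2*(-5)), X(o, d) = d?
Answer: 7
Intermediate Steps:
j(U, T) = -10*U (j(U, T) = U*(-10) = -10*U)
H(f) = -10*f
p(L, c) = -10*c
p(-178, 184) - 1*(-1847) = -10*184 - 1*(-1847) = -1840 + 1847 = 7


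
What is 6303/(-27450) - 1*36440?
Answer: -333428101/9150 ≈ -36440.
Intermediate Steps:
6303/(-27450) - 1*36440 = 6303*(-1/27450) - 36440 = -2101/9150 - 36440 = -333428101/9150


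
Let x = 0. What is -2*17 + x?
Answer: -34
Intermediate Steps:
-2*17 + x = -2*17 + 0 = -34 + 0 = -34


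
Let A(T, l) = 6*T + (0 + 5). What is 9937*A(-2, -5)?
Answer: -69559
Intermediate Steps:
A(T, l) = 5 + 6*T (A(T, l) = 6*T + 5 = 5 + 6*T)
9937*A(-2, -5) = 9937*(5 + 6*(-2)) = 9937*(5 - 12) = 9937*(-7) = -69559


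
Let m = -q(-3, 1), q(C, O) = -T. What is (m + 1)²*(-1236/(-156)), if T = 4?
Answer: 2575/13 ≈ 198.08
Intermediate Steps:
q(C, O) = -4 (q(C, O) = -1*4 = -4)
m = 4 (m = -1*(-4) = 4)
(m + 1)²*(-1236/(-156)) = (4 + 1)²*(-1236/(-156)) = 5²*(-1236*(-1/156)) = 25*(103/13) = 2575/13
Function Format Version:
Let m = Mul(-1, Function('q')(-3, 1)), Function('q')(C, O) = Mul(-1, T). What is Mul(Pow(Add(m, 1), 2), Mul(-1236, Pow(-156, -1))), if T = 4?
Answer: Rational(2575, 13) ≈ 198.08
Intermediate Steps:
Function('q')(C, O) = -4 (Function('q')(C, O) = Mul(-1, 4) = -4)
m = 4 (m = Mul(-1, -4) = 4)
Mul(Pow(Add(m, 1), 2), Mul(-1236, Pow(-156, -1))) = Mul(Pow(Add(4, 1), 2), Mul(-1236, Pow(-156, -1))) = Mul(Pow(5, 2), Mul(-1236, Rational(-1, 156))) = Mul(25, Rational(103, 13)) = Rational(2575, 13)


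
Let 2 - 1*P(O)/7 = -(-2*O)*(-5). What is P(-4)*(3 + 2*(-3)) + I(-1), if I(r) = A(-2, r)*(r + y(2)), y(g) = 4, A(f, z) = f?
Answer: 792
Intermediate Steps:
P(O) = 14 + 70*O (P(O) = 14 - (-7)*-2*O*(-5) = 14 - (-7)*10*O = 14 - (-70)*O = 14 + 70*O)
I(r) = -8 - 2*r (I(r) = -2*(r + 4) = -2*(4 + r) = -8 - 2*r)
P(-4)*(3 + 2*(-3)) + I(-1) = (14 + 70*(-4))*(3 + 2*(-3)) + (-8 - 2*(-1)) = (14 - 280)*(3 - 6) + (-8 + 2) = -266*(-3) - 6 = 798 - 6 = 792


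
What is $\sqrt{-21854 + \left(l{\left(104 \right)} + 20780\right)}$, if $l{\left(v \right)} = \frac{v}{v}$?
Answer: $i \sqrt{1073} \approx 32.757 i$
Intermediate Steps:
$l{\left(v \right)} = 1$
$\sqrt{-21854 + \left(l{\left(104 \right)} + 20780\right)} = \sqrt{-21854 + \left(1 + 20780\right)} = \sqrt{-21854 + 20781} = \sqrt{-1073} = i \sqrt{1073}$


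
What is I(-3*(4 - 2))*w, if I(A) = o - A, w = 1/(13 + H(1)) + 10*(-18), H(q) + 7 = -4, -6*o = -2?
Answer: -6821/6 ≈ -1136.8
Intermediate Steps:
o = 1/3 (o = -1/6*(-2) = 1/3 ≈ 0.33333)
H(q) = -11 (H(q) = -7 - 4 = -11)
w = -359/2 (w = 1/(13 - 11) + 10*(-18) = 1/2 - 180 = -359/2 ≈ -179.50)
I(A) = 1/3 - A
I(-3*(4 - 2))*w = (1/3 - (-3)*(4 - 2))*(-359/2) = (1/3 - (-3)*2)*(-359/2) = (1/3 - 1*(-6))*(-359/2) = (1/3 + 6)*(-359/2) = (19/3)*(-359/2) = -6821/6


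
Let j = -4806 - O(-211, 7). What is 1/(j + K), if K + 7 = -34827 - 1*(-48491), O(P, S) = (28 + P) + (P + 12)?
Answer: 1/9233 ≈ 0.00010831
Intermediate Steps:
O(P, S) = 40 + 2*P (O(P, S) = (28 + P) + (12 + P) = 40 + 2*P)
K = 13657 (K = -7 + (-34827 - 1*(-48491)) = -7 + (-34827 + 48491) = -7 + 13664 = 13657)
j = -4424 (j = -4806 - (40 + 2*(-211)) = -4806 - (40 - 422) = -4806 - 1*(-382) = -4806 + 382 = -4424)
1/(j + K) = 1/(-4424 + 13657) = 1/9233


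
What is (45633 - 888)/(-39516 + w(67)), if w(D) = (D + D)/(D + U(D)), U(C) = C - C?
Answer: -44745/39514 ≈ -1.1324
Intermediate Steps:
U(C) = 0
w(D) = 2 (w(D) = (D + D)/(D + 0) = (2*D)/D = 2)
(45633 - 888)/(-39516 + w(67)) = (45633 - 888)/(-39516 + 2) = 44745/(-39514) = 44745*(-1/39514) = -44745/39514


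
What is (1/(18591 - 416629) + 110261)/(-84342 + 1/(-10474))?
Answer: -229841811681329/175813008255071 ≈ -1.3073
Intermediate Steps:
(1/(18591 - 416629) + 110261)/(-84342 + 1/(-10474)) = (1/(-398038) + 110261)/(-84342 - 1/10474) = (-1/398038 + 110261)/(-883398109/10474) = (43888067917/398038)*(-10474/883398109) = -229841811681329/175813008255071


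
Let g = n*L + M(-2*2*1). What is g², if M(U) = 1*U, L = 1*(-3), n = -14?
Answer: 1444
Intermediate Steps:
L = -3
M(U) = U
g = 38 (g = -14*(-3) - 2*2*1 = 42 - 4*1 = 42 - 4 = 38)
g² = 38² = 1444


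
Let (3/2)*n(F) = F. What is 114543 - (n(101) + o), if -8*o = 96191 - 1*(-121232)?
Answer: 3399685/24 ≈ 1.4165e+5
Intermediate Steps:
o = -217423/8 (o = -(96191 - 1*(-121232))/8 = -(96191 + 121232)/8 = -⅛*217423 = -217423/8 ≈ -27178.)
n(F) = 2*F/3
114543 - (n(101) + o) = 114543 - ((⅔)*101 - 217423/8) = 114543 - (202/3 - 217423/8) = 114543 - 1*(-650653/24) = 114543 + 650653/24 = 3399685/24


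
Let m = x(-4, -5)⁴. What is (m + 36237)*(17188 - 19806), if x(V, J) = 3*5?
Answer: -227404716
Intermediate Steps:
x(V, J) = 15
m = 50625 (m = 15⁴ = 50625)
(m + 36237)*(17188 - 19806) = (50625 + 36237)*(17188 - 19806) = 86862*(-2618) = -227404716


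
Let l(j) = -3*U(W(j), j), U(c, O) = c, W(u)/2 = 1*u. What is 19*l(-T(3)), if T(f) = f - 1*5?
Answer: -228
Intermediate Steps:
W(u) = 2*u (W(u) = 2*(1*u) = 2*u)
T(f) = -5 + f (T(f) = f - 5 = -5 + f)
l(j) = -6*j
19*l(-T(3)) = 19*(-(-6)*(-5 + 3)) = 19*(-(-6)*(-2)) = 19*(-6*2) = 19*(-12) = -228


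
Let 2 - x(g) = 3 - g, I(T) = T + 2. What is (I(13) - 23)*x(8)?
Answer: -56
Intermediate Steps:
I(T) = 2 + T
x(g) = -1 + g (x(g) = 2 - (3 - g) = 2 + (-3 + g) = -1 + g)
(I(13) - 23)*x(8) = ((2 + 13) - 23)*(-1 + 8) = (15 - 23)*7 = -8*7 = -56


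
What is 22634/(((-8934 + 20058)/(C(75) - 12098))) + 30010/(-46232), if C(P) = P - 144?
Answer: -1591508275867/64285596 ≈ -24757.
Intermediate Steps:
C(P) = -144 + P
22634/(((-8934 + 20058)/(C(75) - 12098))) + 30010/(-46232) = 22634/(((-8934 + 20058)/((-144 + 75) - 12098))) + 30010/(-46232) = 22634/((11124/(-69 - 12098))) + 30010*(-1/46232) = 22634/((11124/(-12167))) - 15005/23116 = 22634/((11124*(-1/12167))) - 15005/23116 = 22634/(-11124/12167) - 15005/23116 = 22634*(-12167/11124) - 15005/23116 = -137693939/5562 - 15005/23116 = -1591508275867/64285596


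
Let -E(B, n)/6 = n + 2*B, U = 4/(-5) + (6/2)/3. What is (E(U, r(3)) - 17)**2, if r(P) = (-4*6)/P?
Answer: 20449/25 ≈ 817.96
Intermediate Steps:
r(P) = -24/P
U = 1/5 (U = 4*(-1/5) + (6*(1/2))*(1/3) = -4/5 + 3*(1/3) = -4/5 + 1 = 1/5 ≈ 0.20000)
E(B, n) = -12*B - 6*n (E(B, n) = -6*(n + 2*B) = -12*B - 6*n)
(E(U, r(3)) - 17)**2 = ((-12*1/5 - (-144)/3) - 17)**2 = ((-12/5 - (-144)/3) - 17)**2 = ((-12/5 - 6*(-8)) - 17)**2 = ((-12/5 + 48) - 17)**2 = (228/5 - 17)**2 = (143/5)**2 = 20449/25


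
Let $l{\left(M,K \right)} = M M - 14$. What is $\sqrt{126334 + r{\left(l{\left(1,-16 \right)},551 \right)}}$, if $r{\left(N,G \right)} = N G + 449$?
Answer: $2 \sqrt{29905} \approx 345.86$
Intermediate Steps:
$l{\left(M,K \right)} = -14 + M^{2}$ ($l{\left(M,K \right)} = M^{2} - 14 = -14 + M^{2}$)
$r{\left(N,G \right)} = 449 + G N$ ($r{\left(N,G \right)} = G N + 449 = 449 + G N$)
$\sqrt{126334 + r{\left(l{\left(1,-16 \right)},551 \right)}} = \sqrt{126334 + \left(449 + 551 \left(-14 + 1^{2}\right)\right)} = \sqrt{126334 + \left(449 + 551 \left(-14 + 1\right)\right)} = \sqrt{126334 + \left(449 + 551 \left(-13\right)\right)} = \sqrt{126334 + \left(449 - 7163\right)} = \sqrt{126334 - 6714} = \sqrt{119620} = 2 \sqrt{29905}$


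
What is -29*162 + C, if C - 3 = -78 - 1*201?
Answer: -4974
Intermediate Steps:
C = -276 (C = 3 + (-78 - 1*201) = 3 + (-78 - 201) = 3 - 279 = -276)
-29*162 + C = -29*162 - 276 = -4698 - 276 = -4974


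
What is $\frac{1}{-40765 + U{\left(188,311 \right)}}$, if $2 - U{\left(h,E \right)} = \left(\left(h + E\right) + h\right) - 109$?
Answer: $- \frac{1}{41341} \approx -2.4189 \cdot 10^{-5}$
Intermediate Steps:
$U{\left(h,E \right)} = 111 - E - 2 h$ ($U{\left(h,E \right)} = 2 - \left(\left(\left(h + E\right) + h\right) - 109\right) = 2 - \left(\left(\left(E + h\right) + h\right) - 109\right) = 2 - \left(\left(E + 2 h\right) - 109\right) = 2 - \left(-109 + E + 2 h\right) = 111 - E - 2 h$)
$\frac{1}{-40765 + U{\left(188,311 \right)}} = \frac{1}{-40765 - 576} = \frac{1}{-41341} = - \frac{1}{41341}$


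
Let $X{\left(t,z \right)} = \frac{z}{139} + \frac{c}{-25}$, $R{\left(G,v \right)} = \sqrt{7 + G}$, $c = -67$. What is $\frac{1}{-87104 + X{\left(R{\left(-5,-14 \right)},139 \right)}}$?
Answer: $- \frac{25}{2177508} \approx -1.1481 \cdot 10^{-5}$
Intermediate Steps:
$X{\left(t,z \right)} = \frac{67}{25} + \frac{z}{139}$ ($X{\left(t,z \right)} = \frac{z}{139} - \frac{67}{-25} = z \frac{1}{139} - - \frac{67}{25} = \frac{z}{139} + \frac{67}{25} = \frac{67}{25} + \frac{z}{139}$)
$\frac{1}{-87104 + X{\left(R{\left(-5,-14 \right)},139 \right)}} = \frac{1}{-87104 + \left(\frac{67}{25} + \frac{1}{139} \cdot 139\right)} = \frac{1}{-87104 + \left(\frac{67}{25} + 1\right)} = \frac{1}{-87104 + \frac{92}{25}} = \frac{1}{- \frac{2177508}{25}} = - \frac{25}{2177508}$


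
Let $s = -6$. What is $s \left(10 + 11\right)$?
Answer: $-126$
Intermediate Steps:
$s \left(10 + 11\right) = - 6 \left(10 + 11\right) = \left(-6\right) 21 = -126$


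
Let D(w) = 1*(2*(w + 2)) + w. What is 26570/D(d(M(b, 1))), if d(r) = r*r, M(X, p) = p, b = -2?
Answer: 26570/7 ≈ 3795.7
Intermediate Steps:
d(r) = r**2
D(w) = 4 + 3*w (D(w) = 1*(2*(2 + w)) + w = 1*(4 + 2*w) + w = (4 + 2*w) + w = 4 + 3*w)
26570/D(d(M(b, 1))) = 26570/(4 + 3*1**2) = 26570/(4 + 3*1) = 26570/(4 + 3) = 26570/7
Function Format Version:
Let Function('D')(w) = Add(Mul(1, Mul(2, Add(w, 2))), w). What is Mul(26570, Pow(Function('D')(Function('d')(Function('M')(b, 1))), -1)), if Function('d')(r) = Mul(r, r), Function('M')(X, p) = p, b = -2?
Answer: Rational(26570, 7) ≈ 3795.7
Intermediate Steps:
Function('d')(r) = Pow(r, 2)
Function('D')(w) = Add(4, Mul(3, w)) (Function('D')(w) = Add(Mul(1, Mul(2, Add(2, w))), w) = Add(Mul(1, Add(4, Mul(2, w))), w) = Add(Add(4, Mul(2, w)), w) = Add(4, Mul(3, w)))
Mul(26570, Pow(Function('D')(Function('d')(Function('M')(b, 1))), -1)) = Mul(26570, Pow(Add(4, Mul(3, Pow(1, 2))), -1)) = Mul(26570, Pow(Add(4, Mul(3, 1)), -1)) = Mul(26570, Pow(Add(4, 3), -1)) = Mul(26570, Pow(7, -1)) = Mul(26570, Rational(1, 7)) = Rational(26570, 7)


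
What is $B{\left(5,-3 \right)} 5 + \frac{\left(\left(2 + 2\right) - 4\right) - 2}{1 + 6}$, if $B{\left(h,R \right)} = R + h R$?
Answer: $- \frac{632}{7} \approx -90.286$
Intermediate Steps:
$B{\left(h,R \right)} = R + R h$
$B{\left(5,-3 \right)} 5 + \frac{\left(\left(2 + 2\right) - 4\right) - 2}{1 + 6} = - 3 \left(1 + 5\right) 5 + \frac{\left(\left(2 + 2\right) - 4\right) - 2}{1 + 6} = \left(-3\right) 6 \cdot 5 + \frac{\left(4 - 4\right) - 2}{7} = \left(-18\right) 5 + \left(0 - 2\right) \frac{1}{7} = -90 - \frac{2}{7} = - \frac{632}{7}$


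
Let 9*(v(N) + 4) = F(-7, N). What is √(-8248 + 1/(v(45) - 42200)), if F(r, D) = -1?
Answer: I*√1189989660319645/379837 ≈ 90.818*I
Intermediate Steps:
v(N) = -37/9 (v(N) = -4 + (⅑)*(-1) = -4 - ⅑ = -37/9)
√(-8248 + 1/(v(45) - 42200)) = √(-8248 + 1/(-37/9 - 42200)) = √(-8248 + 1/(-379837/9)) = √(-8248 - 9/379837) = √(-3132895585/379837) = I*√1189989660319645/379837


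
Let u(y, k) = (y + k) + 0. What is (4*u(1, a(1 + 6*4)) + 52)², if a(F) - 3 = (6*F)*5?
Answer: 9412624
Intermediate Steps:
a(F) = 3 + 30*F (a(F) = 3 + (6*F)*5 = 3 + 30*F)
u(y, k) = k + y (u(y, k) = (k + y) + 0 = k + y)
(4*u(1, a(1 + 6*4)) + 52)² = (4*((3 + 30*(1 + 6*4)) + 1) + 52)² = (4*((3 + 30*(1 + 24)) + 1) + 52)² = (4*((3 + 30*25) + 1) + 52)² = (4*((3 + 750) + 1) + 52)² = (4*(753 + 1) + 52)² = (4*754 + 52)² = (3016 + 52)² = 3068² = 9412624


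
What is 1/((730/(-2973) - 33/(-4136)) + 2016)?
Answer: 1117848/2253316007 ≈ 0.00049609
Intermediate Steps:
1/((730/(-2973) - 33/(-4136)) + 2016) = 1/((730*(-1/2973) - 33*(-1/4136)) + 2016) = 1/((-730/2973 + 3/376) + 2016) = 1/(-265561/1117848 + 2016) = 1/(2253316007/1117848) = 1117848/2253316007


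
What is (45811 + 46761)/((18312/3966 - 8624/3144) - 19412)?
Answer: -12023853078/2521113299 ≈ -4.7693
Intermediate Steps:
(45811 + 46761)/((18312/3966 - 8624/3144) - 19412) = 92572/((18312*(1/3966) - 8624*1/3144) - 19412) = 92572/((3052/661 - 1078/393) - 19412) = 92572/(486878/259773 - 19412) = 92572/(-5042226598/259773) = 92572*(-259773/5042226598) = -12023853078/2521113299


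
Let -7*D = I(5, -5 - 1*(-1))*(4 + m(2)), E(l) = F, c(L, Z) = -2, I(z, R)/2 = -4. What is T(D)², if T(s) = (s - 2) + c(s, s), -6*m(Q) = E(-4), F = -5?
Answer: 1024/441 ≈ 2.3220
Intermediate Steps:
I(z, R) = -8 (I(z, R) = 2*(-4) = -8)
E(l) = -5
m(Q) = ⅚ (m(Q) = -⅙*(-5) = ⅚)
D = 116/21 (D = -(-8)*(4 + ⅚)/7 = -(-8)*29/(7*6) = -⅐*(-116/3) = 116/21 ≈ 5.5238)
T(s) = -4 + s (T(s) = (s - 2) - 2 = (-2 + s) - 2 = -4 + s)
T(D)² = (-4 + 116/21)² = (32/21)² = 1024/441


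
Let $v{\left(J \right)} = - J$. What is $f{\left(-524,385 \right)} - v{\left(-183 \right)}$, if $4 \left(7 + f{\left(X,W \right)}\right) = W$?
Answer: $- \frac{375}{4} \approx -93.75$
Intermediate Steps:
$f{\left(X,W \right)} = -7 + \frac{W}{4}$
$f{\left(-524,385 \right)} - v{\left(-183 \right)} = \left(-7 + \frac{1}{4} \cdot 385\right) - \left(-1\right) \left(-183\right) = \left(-7 + \frac{385}{4}\right) - 183 = \frac{357}{4} - 183 = - \frac{375}{4}$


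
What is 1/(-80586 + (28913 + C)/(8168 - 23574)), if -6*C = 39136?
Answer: -46218/3724590919 ≈ -1.2409e-5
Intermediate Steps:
C = -19568/3 (C = -1/6*39136 = -19568/3 ≈ -6522.7)
1/(-80586 + (28913 + C)/(8168 - 23574)) = 1/(-80586 + (28913 - 19568/3)/(8168 - 23574)) = 1/(-80586 + (67171/3)/(-15406)) = 1/(-80586 + (67171/3)*(-1/15406)) = 1/(-80586 - 67171/46218) = 1/(-3724590919/46218) = -46218/3724590919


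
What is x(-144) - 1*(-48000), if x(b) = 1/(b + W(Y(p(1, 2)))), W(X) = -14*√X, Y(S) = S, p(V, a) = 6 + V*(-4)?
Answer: 122063982/2543 + 7*√2/10172 ≈ 48000.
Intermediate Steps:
p(V, a) = 6 - 4*V
x(b) = 1/(b - 14*√2) (x(b) = 1/(b - 14*√(6 - 4*1)) = 1/(b - 14*√(6 - 4)) = 1/(b - 14*√2))
x(-144) - 1*(-48000) = 1/(-144 - 14*√2) - 1*(-48000) = 1/(-144 - 14*√2) + 48000 = 48000 + 1/(-144 - 14*√2)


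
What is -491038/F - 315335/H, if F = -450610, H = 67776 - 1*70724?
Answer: 71770342187/664199140 ≈ 108.06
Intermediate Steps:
H = -2948 (H = 67776 - 70724 = -2948)
-491038/F - 315335/H = -491038/(-450610) - 315335/(-2948) = -491038*(-1/450610) - 315335*(-1/2948) = 245519/225305 + 315335/2948 = 71770342187/664199140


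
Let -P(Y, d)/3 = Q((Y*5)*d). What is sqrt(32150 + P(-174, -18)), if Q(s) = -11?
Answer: sqrt(32183) ≈ 179.40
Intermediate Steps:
P(Y, d) = 33 (P(Y, d) = -3*(-11) = 33)
sqrt(32150 + P(-174, -18)) = sqrt(32150 + 33) = sqrt(32183)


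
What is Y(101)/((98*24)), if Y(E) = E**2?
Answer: 10201/2352 ≈ 4.3372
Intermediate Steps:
Y(101)/((98*24)) = 101**2/((98*24)) = 10201/2352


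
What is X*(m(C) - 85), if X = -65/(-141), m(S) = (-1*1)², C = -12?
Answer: -1820/47 ≈ -38.723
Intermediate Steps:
m(S) = 1 (m(S) = (-1)² = 1)
X = 65/141 (X = -65*(-1/141) = 65/141 ≈ 0.46099)
X*(m(C) - 85) = 65*(1 - 85)/141 = (65/141)*(-84) = -1820/47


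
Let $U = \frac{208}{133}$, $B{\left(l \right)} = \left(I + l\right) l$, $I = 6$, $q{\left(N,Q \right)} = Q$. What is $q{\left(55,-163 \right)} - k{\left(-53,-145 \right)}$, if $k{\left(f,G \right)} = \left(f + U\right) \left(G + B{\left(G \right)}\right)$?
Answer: $\frac{136866731}{133} \approx 1.0291 \cdot 10^{6}$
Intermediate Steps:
$B{\left(l \right)} = l \left(6 + l\right)$ ($B{\left(l \right)} = \left(6 + l\right) l = l \left(6 + l\right)$)
$U = \frac{208}{133}$ ($U = 208 \cdot \frac{1}{133} = \frac{208}{133} \approx 1.5639$)
$k{\left(f,G \right)} = \left(\frac{208}{133} + f\right) \left(G + G \left(6 + G\right)\right)$ ($k{\left(f,G \right)} = \left(f + \frac{208}{133}\right) \left(G + G \left(6 + G\right)\right) = \left(\frac{208}{133} + f\right) \left(G + G \left(6 + G\right)\right)$)
$q{\left(55,-163 \right)} - k{\left(-53,-145 \right)} = -163 - \frac{1}{133} \left(-145\right) \left(1456 + 208 \left(-145\right) + 931 \left(-53\right) + 133 \left(-145\right) \left(-53\right)\right) = -163 - \frac{1}{133} \left(-145\right) \left(1456 - 30160 - 49343 + 1022105\right) = -163 - \frac{1}{133} \left(-145\right) 944058 = -163 - - \frac{136888410}{133} = -163 + \frac{136888410}{133} = \frac{136866731}{133}$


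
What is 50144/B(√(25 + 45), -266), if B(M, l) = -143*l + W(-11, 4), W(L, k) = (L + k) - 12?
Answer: 50144/38019 ≈ 1.3189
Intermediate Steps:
W(L, k) = -12 + L + k
B(M, l) = -19 - 143*l (B(M, l) = -143*l + (-12 - 11 + 4) = -143*l - 19 = -19 - 143*l)
50144/B(√(25 + 45), -266) = 50144/(-19 - 143*(-266)) = 50144/(-19 + 38038) = 50144/38019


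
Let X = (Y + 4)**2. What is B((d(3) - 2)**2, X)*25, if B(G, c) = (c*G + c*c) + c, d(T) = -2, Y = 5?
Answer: 198450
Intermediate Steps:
X = 81 (X = (5 + 4)**2 = 9**2 = 81)
B(G, c) = c + c**2 + G*c (B(G, c) = (G*c + c**2) + c = (c**2 + G*c) + c = c + c**2 + G*c)
B((d(3) - 2)**2, X)*25 = (81*(1 + (-2 - 2)**2 + 81))*25 = (81*(1 + (-4)**2 + 81))*25 = (81*(1 + 16 + 81))*25 = (81*98)*25 = 7938*25 = 198450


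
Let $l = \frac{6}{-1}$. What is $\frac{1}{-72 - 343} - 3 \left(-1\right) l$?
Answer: $- \frac{7471}{415} \approx -18.002$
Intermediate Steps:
$l = -6$ ($l = 6 \left(-1\right) = -6$)
$\frac{1}{-72 - 343} - 3 \left(-1\right) l = \frac{1}{-72 - 343} - 3 \left(-1\right) \left(-6\right) = \frac{1}{-415} - \left(-3\right) \left(-6\right) = - \frac{1}{415} - 18 = - \frac{7471}{415}$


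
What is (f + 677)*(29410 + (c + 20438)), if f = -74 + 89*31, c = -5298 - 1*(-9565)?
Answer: 181934630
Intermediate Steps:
c = 4267 (c = -5298 + 9565 = 4267)
f = 2685 (f = -74 + 2759 = 2685)
(f + 677)*(29410 + (c + 20438)) = (2685 + 677)*(29410 + (4267 + 20438)) = 3362*(29410 + 24705) = 3362*54115 = 181934630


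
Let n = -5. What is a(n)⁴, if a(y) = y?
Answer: 625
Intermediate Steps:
a(n)⁴ = (-5)⁴ = 625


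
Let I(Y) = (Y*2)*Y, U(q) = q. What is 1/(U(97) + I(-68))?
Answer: 1/9345 ≈ 0.00010701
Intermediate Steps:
I(Y) = 2*Y² (I(Y) = (2*Y)*Y = 2*Y²)
1/(U(97) + I(-68)) = 1/(97 + 2*(-68)²) = 1/(97 + 2*4624) = 1/(97 + 9248) = 1/9345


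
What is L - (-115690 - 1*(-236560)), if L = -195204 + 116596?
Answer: -199478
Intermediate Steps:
L = -78608
L - (-115690 - 1*(-236560)) = -78608 - (-115690 - 1*(-236560)) = -78608 - (-115690 + 236560) = -78608 - 1*120870 = -78608 - 120870 = -199478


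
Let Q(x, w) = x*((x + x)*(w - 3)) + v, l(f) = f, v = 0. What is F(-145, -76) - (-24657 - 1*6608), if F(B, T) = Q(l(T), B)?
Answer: -1678431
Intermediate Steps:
Q(x, w) = 2*x²*(-3 + w) (Q(x, w) = x*((x + x)*(w - 3)) + 0 = x*((2*x)*(-3 + w)) + 0 = x*(2*x*(-3 + w)) + 0 = 2*x²*(-3 + w) + 0 = 2*x²*(-3 + w))
F(B, T) = 2*T²*(-3 + B)
F(-145, -76) - (-24657 - 1*6608) = 2*(-76)²*(-3 - 145) - (-24657 - 1*6608) = 2*5776*(-148) - (-24657 - 6608) = -1709696 - 1*(-31265) = -1709696 + 31265 = -1678431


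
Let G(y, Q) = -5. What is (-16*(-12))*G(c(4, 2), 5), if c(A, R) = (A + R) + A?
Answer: -960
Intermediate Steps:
c(A, R) = R + 2*A
(-16*(-12))*G(c(4, 2), 5) = -16*(-12)*(-5) = 192*(-5) = -960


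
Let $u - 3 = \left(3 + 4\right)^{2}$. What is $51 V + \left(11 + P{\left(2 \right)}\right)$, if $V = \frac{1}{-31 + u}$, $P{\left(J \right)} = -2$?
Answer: $\frac{80}{7} \approx 11.429$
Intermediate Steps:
$u = 52$ ($u = 3 + \left(3 + 4\right)^{2} = 3 + 7^{2} = 3 + 49 = 52$)
$V = \frac{1}{21}$ ($V = \frac{1}{-31 + 52} = \frac{1}{21} \approx 0.047619$)
$51 V + \left(11 + P{\left(2 \right)}\right) = 51 \cdot \frac{1}{21} + \left(11 - 2\right) = \frac{17}{7} + 9 = \frac{80}{7}$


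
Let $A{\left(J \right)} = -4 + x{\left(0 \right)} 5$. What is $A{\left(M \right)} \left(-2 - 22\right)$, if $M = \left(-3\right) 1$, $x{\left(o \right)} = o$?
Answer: $96$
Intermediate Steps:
$M = -3$
$A{\left(J \right)} = -4$ ($A{\left(J \right)} = -4 + 0 \cdot 5 = -4 + 0 = -4$)
$A{\left(M \right)} \left(-2 - 22\right) = - 4 \left(-2 - 22\right) = \left(-4\right) \left(-24\right) = 96$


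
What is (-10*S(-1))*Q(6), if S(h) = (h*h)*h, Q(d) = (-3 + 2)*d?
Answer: -60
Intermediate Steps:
Q(d) = -d
S(h) = h³ (S(h) = h²*h = h³)
(-10*S(-1))*Q(6) = (-10*(-1)³)*(-1*6) = -10*(-1)*(-6) = 10*(-6) = -60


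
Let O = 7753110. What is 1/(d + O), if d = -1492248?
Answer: 1/6260862 ≈ 1.5972e-7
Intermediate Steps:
1/(d + O) = 1/(-1492248 + 7753110) = 1/6260862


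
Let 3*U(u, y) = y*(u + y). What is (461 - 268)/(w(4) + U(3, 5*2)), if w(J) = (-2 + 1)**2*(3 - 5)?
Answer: 579/124 ≈ 4.6694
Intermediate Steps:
U(u, y) = y*(u + y)/3 (U(u, y) = (y*(u + y))/3 = y*(u + y)/3)
w(J) = -2 (w(J) = (-1)**2*(-2) = 1*(-2) = -2)
(461 - 268)/(w(4) + U(3, 5*2)) = (461 - 268)/(-2 + (5*2)*(3 + 5*2)/3) = 193/(-2 + (1/3)*10*(3 + 10)) = 193/(-2 + (1/3)*10*13) = 193/(-2 + 130/3) = 193/(124/3) = 193*(3/124) = 579/124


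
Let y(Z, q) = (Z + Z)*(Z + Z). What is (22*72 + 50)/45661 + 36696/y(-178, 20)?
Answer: 235332835/723361562 ≈ 0.32533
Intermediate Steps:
y(Z, q) = 4*Z**2 (y(Z, q) = (2*Z)*(2*Z) = 4*Z**2)
(22*72 + 50)/45661 + 36696/y(-178, 20) = (22*72 + 50)/45661 + 36696/((4*(-178)**2)) = (1584 + 50)*(1/45661) + 36696/((4*31684)) = 1634*(1/45661) + 36696/126736 = 1634/45661 + 36696*(1/126736) = 1634/45661 + 4587/15842 = 235332835/723361562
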